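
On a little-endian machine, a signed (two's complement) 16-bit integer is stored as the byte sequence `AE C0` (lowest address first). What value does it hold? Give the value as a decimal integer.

-16210

Little-endian: lowest address holds the least-significant byte.
Reassemble most-significant byte first: C0 AE → 0xC0AE.
Top bit is set, so as a signed 16-bit value this is 0xC0AE − 2^16 = -16210.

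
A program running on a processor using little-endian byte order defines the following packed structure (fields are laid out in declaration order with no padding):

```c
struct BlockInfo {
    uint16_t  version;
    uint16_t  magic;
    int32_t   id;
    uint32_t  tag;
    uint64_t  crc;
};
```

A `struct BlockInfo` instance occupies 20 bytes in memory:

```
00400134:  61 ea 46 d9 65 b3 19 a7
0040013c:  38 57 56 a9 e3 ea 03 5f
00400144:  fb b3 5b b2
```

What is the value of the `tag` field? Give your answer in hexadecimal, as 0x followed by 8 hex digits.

`tag` follows `version` (2 B), `magic` (2 B), `id` (4 B), so it starts at offset 2 + 2 + 4 = 8 and occupies 4 bytes.
Bytes at offsets 8..11: 38 57 56 A9.
Little-endian: lowest address holds the least-significant byte.
Reassemble most-significant byte first: A9 56 57 38 → 0xA9565738.

0xA9565738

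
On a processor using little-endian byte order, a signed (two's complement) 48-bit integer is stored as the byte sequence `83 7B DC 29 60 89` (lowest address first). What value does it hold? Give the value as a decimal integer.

-130428864529533

Little-endian stores the least-significant byte at the lowest address.
Reassemble most-significant byte first: 89 60 29 DC 7B 83 → 0x896029DC7B83.
Top bit is set, so as a signed 48-bit value this is 0x896029DC7B83 − 2^48 = -130428864529533.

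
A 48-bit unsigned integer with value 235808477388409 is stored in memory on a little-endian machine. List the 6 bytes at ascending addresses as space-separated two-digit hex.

235808477388409 in hexadecimal, padded to 48 bits, is 0xD67770879E79.
Split into bytes (most-significant first): D6 77 70 87 9E 79.
Little-endian stores the least-significant byte at the lowest address.
So at ascending addresses the bytes are 79 9E 87 70 77 D6.

79 9E 87 70 77 D6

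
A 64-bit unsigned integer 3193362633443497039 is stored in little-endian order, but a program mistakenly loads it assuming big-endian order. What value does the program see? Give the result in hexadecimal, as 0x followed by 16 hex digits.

3193362633443497039 in 64-bit hexadecimal is 0x2C511A655D67D44F.
Stored little-endian, the bytes at ascending addresses are 4F D4 67 5D 65 1A 51 2C.
Read back as big-endian, the last byte is least significant, giving 0x4FD4675D651A512C.

0x4FD4675D651A512C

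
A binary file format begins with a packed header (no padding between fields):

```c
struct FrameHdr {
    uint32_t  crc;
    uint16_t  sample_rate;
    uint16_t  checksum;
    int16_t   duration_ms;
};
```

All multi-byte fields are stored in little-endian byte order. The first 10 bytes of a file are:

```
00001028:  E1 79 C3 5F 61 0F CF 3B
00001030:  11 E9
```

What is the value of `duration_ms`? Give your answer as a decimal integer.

-5871

`duration_ms` follows `crc` (4 B), `sample_rate` (2 B), `checksum` (2 B), so it starts at offset 4 + 2 + 2 = 8 and occupies 2 bytes.
Bytes at offsets 8..9: 11 E9.
Little-endian stores the least-significant byte at the lowest address.
Reassemble most-significant byte first: E9 11 → 0xE911.
Top bit is set, so as a signed 16-bit value this is 0xE911 − 2^16 = -5871.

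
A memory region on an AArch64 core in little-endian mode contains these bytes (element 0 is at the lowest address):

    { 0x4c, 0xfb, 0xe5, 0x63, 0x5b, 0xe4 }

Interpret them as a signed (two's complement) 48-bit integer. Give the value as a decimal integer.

Little-endian stores the least-significant byte at the lowest address.
Reassemble most-significant byte first: E4 5B 63 E5 FB 4C → 0xE45B63E5FB4C.
Top bit is set, so as a signed 48-bit value this is 0xE45B63E5FB4C − 2^48 = -30393807537332.

-30393807537332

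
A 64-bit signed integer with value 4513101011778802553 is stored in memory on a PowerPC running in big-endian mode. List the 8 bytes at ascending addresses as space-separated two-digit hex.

4513101011778802553 in hexadecimal, padded to 64 bits, is 0x3EA1C17572881379.
Split into bytes (most-significant first): 3E A1 C1 75 72 88 13 79.
In big-endian order the high byte comes first in memory.
So the memory order matches the most-significant-first order: 3E A1 C1 75 72 88 13 79.

3E A1 C1 75 72 88 13 79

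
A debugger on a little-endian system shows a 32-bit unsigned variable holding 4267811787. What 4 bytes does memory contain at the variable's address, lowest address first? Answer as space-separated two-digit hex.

4267811787 in hexadecimal, padded to 32 bits, is 0xFE61A3CB.
Split into bytes (most-significant first): FE 61 A3 CB.
In little-endian order the low byte comes first in memory.
So at ascending addresses the bytes are CB A3 61 FE.

CB A3 61 FE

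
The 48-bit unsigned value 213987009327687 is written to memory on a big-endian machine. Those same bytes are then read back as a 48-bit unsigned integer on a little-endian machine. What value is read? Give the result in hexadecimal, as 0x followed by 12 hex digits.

0x4772ADBB9EC2

213987009327687 in 48-bit hexadecimal is 0xC29EBBAD7247.
Stored big-endian, the bytes at ascending addresses are C2 9E BB AD 72 47.
Read back as little-endian, the first byte is least significant, giving 0x4772ADBB9EC2.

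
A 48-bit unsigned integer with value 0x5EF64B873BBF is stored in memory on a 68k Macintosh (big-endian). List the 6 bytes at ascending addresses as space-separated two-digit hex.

Split into bytes (most-significant first): 5E F6 4B 87 3B BF.
In big-endian order the high byte comes first in memory.
So the memory order matches the most-significant-first order: 5E F6 4B 87 3B BF.

5E F6 4B 87 3B BF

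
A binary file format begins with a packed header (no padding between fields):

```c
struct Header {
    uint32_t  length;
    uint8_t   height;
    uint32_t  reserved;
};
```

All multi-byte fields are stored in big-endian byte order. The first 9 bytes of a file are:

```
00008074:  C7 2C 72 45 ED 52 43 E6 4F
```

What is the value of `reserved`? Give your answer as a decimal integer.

`reserved` follows `length` (4 B), `height` (1 B), so it starts at offset 4 + 1 = 5 and occupies 4 bytes.
Bytes at offsets 5..8: 52 43 E6 4F.
Big-endian: lowest address holds the most-significant byte.
The bytes are already most-significant first: 0x5243E64F.
0x5243E64F = 1380181583.

1380181583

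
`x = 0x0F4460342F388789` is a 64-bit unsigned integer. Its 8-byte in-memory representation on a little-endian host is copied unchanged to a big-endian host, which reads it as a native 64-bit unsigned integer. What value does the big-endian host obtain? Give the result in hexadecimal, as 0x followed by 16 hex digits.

Stored little-endian, the bytes at ascending addresses are 89 87 38 2F 34 60 44 0F.
Read back as big-endian, the last byte is least significant, giving 0x8987382F3460440F.

0x8987382F3460440F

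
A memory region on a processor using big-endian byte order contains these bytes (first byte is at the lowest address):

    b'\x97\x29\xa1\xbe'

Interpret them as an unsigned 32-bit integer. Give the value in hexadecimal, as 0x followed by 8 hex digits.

0x9729A1BE

Big-endian stores the most-significant byte at the lowest address.
The bytes are already most-significant first: 0x9729A1BE.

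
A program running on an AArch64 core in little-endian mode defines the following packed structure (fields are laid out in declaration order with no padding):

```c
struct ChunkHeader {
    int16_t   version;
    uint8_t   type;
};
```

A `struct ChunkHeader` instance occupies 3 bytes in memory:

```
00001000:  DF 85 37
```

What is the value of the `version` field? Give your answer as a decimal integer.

-31265

`version` is the first field, at byte offset 0, occupying 2 bytes.
Bytes at offsets 0..1: DF 85.
Little-endian stores the least-significant byte at the lowest address.
Reassemble most-significant byte first: 85 DF → 0x85DF.
Top bit is set, so as a signed 16-bit value this is 0x85DF − 2^16 = -31265.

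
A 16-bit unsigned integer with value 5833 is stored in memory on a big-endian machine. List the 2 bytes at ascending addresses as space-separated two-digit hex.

16 C9

5833 in hexadecimal, padded to 16 bits, is 0x16C9.
Split into bytes (most-significant first): 16 C9.
Big-endian stores the most-significant byte at the lowest address.
So the memory order matches the most-significant-first order: 16 C9.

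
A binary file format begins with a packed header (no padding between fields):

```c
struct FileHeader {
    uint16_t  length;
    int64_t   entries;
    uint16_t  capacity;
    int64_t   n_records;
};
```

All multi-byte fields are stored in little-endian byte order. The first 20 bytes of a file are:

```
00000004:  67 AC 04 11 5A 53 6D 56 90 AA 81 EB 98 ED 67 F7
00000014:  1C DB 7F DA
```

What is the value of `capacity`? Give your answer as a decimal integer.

`capacity` follows `length` (2 B), `entries` (8 B), so it starts at offset 2 + 8 = 10 and occupies 2 bytes.
Bytes at offsets 10..11: 81 EB.
Little-endian: lowest address holds the least-significant byte.
Reassemble most-significant byte first: EB 81 → 0xEB81.
0xEB81 = 60289.

60289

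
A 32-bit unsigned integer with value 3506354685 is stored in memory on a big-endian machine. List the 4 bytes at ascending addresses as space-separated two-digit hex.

3506354685 in hexadecimal, padded to 32 bits, is 0xD0FEB9FD.
Split into bytes (most-significant first): D0 FE B9 FD.
Big-endian stores the most-significant byte at the lowest address.
So the memory order matches the most-significant-first order: D0 FE B9 FD.

D0 FE B9 FD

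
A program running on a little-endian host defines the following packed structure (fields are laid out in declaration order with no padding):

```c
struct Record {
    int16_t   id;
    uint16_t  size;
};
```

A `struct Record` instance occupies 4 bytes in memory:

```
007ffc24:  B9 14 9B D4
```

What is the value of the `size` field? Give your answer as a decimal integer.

`size` follows `id` (2 bytes), so it starts at byte offset 2 and occupies 2 bytes.
Bytes at offsets 2..3: 9B D4.
Little-endian stores the least-significant byte at the lowest address.
Reassemble most-significant byte first: D4 9B → 0xD49B.
0xD49B = 54427.

54427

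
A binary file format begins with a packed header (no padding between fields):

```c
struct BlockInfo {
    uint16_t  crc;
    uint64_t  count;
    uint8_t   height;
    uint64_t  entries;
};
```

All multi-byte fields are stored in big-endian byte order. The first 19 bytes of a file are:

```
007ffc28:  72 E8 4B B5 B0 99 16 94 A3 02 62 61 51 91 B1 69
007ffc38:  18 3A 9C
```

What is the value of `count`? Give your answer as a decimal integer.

5455460695184548610

`count` follows `crc` (2 bytes), so it starts at byte offset 2 and occupies 8 bytes.
Bytes at offsets 2..9: 4B B5 B0 99 16 94 A3 02.
Big-endian: lowest address holds the most-significant byte.
The bytes are already most-significant first: 0x4BB5B0991694A302.
0x4BB5B0991694A302 = 5455460695184548610.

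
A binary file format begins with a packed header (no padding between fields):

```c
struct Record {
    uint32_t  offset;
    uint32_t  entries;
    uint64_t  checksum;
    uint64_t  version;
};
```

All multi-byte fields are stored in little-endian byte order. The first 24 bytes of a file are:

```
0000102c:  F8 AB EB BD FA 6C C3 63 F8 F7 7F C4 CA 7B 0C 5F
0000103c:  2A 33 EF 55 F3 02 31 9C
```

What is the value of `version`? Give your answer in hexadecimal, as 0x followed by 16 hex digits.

0x9C3102F355EF332A

`version` follows `offset` (4 B), `entries` (4 B), `checksum` (8 B), so it starts at offset 4 + 4 + 8 = 16 and occupies 8 bytes.
Bytes at offsets 16..23: 2A 33 EF 55 F3 02 31 9C.
In little-endian order the low byte comes first in memory.
Reassemble most-significant byte first: 9C 31 02 F3 55 EF 33 2A → 0x9C3102F355EF332A.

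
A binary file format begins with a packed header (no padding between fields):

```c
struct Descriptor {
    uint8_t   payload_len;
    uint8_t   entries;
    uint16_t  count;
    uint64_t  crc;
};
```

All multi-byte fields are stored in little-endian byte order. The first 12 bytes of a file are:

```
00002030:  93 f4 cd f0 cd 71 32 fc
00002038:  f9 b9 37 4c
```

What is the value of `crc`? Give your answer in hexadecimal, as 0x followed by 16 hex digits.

0x4C37B9F9FC3271CD

`crc` follows `payload_len` (1 B), `entries` (1 B), `count` (2 B), so it starts at offset 1 + 1 + 2 = 4 and occupies 8 bytes.
Bytes at offsets 4..11: CD 71 32 FC F9 B9 37 4C.
Little-endian stores the least-significant byte at the lowest address.
Reassemble most-significant byte first: 4C 37 B9 F9 FC 32 71 CD → 0x4C37B9F9FC3271CD.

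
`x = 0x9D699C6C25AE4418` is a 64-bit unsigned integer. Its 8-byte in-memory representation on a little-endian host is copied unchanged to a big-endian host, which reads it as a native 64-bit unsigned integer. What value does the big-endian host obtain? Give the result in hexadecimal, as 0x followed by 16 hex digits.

Stored little-endian, the bytes at ascending addresses are 18 44 AE 25 6C 9C 69 9D.
Read back as big-endian, the last byte is least significant, giving 0x1844AE256C9C699D.

0x1844AE256C9C699D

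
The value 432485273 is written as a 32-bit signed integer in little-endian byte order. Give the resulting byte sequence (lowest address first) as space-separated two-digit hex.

432485273 in hexadecimal, padded to 32 bits, is 0x19C73399.
Split into bytes (most-significant first): 19 C7 33 99.
In little-endian order the low byte comes first in memory.
So at ascending addresses the bytes are 99 33 C7 19.

99 33 C7 19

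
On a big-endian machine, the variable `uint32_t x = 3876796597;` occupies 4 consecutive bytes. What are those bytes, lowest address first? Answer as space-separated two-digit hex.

3876796597 in hexadecimal, padded to 32 bits, is 0xE71338B5.
Split into bytes (most-significant first): E7 13 38 B5.
Big-endian: lowest address holds the most-significant byte.
So the memory order matches the most-significant-first order: E7 13 38 B5.

E7 13 38 B5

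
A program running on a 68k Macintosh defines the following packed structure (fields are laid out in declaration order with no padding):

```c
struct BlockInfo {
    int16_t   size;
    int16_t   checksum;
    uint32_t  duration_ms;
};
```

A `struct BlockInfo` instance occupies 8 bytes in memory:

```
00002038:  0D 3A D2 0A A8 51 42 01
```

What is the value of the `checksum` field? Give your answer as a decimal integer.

-11766

`checksum` follows `size` (2 bytes), so it starts at byte offset 2 and occupies 2 bytes.
Bytes at offsets 2..3: D2 0A.
Big-endian: lowest address holds the most-significant byte.
The bytes are already most-significant first: 0xD20A.
Top bit is set, so as a signed 16-bit value this is 0xD20A − 2^16 = -11766.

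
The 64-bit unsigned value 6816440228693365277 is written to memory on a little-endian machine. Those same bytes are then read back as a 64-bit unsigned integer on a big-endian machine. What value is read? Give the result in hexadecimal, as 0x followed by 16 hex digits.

6816440228693365277 in 64-bit hexadecimal is 0x5E98DC45DFF3521D.
Stored little-endian, the bytes at ascending addresses are 1D 52 F3 DF 45 DC 98 5E.
Read back as big-endian, the last byte is least significant, giving 0x1D52F3DF45DC985E.

0x1D52F3DF45DC985E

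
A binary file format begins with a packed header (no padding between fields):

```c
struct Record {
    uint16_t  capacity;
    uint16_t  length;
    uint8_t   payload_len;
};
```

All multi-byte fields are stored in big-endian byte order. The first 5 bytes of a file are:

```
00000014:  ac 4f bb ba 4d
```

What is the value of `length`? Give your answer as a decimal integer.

`length` follows `capacity` (2 bytes), so it starts at byte offset 2 and occupies 2 bytes.
Bytes at offsets 2..3: BB BA.
In big-endian order the high byte comes first in memory.
The bytes are already most-significant first: 0xBBBA.
0xBBBA = 48058.

48058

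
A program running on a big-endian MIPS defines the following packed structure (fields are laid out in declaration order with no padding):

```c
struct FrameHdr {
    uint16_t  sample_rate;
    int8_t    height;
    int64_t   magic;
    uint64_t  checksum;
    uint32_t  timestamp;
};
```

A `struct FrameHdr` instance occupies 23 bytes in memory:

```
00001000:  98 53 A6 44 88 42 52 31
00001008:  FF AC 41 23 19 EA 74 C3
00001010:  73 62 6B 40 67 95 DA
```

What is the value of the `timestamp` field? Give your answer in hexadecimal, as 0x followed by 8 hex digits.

0x406795DA

`timestamp` follows `sample_rate` (2 B), `height` (1 B), `magic` (8 B), `checksum` (8 B), so it starts at offset 2 + 1 + 8 + 8 = 19 and occupies 4 bytes.
Bytes at offsets 19..22: 40 67 95 DA.
Big-endian stores the most-significant byte at the lowest address.
The bytes are already most-significant first: 0x406795DA.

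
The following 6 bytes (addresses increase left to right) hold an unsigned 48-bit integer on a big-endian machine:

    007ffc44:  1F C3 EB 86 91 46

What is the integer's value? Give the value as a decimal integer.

34926330548550

Big-endian: lowest address holds the most-significant byte.
The bytes are already most-significant first: 0x1FC3EB869146.
0x1FC3EB869146 = 34926330548550.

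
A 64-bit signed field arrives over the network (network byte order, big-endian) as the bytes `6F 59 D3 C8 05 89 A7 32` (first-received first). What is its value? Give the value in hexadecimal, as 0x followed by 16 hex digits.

0x6F59D3C80589A732

In big-endian order the high byte comes first in memory.
The bytes are already most-significant first: 0x6F59D3C80589A732.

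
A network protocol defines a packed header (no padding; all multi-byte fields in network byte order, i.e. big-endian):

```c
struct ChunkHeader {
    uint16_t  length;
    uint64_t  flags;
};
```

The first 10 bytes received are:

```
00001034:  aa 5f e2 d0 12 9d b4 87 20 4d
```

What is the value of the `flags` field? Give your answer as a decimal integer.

16343583516275449933

`flags` follows `length` (2 bytes), so it starts at byte offset 2 and occupies 8 bytes.
Bytes at offsets 2..9: E2 D0 12 9D B4 87 20 4D.
In big-endian order the high byte comes first in memory.
The bytes are already most-significant first: 0xE2D0129DB487204D.
0xE2D0129DB487204D = 16343583516275449933.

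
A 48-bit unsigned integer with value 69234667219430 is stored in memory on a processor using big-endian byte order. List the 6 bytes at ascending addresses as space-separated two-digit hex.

69234667219430 in hexadecimal, padded to 48 bits, is 0x3EF7F3BEE9E6.
Split into bytes (most-significant first): 3E F7 F3 BE E9 E6.
In big-endian order the high byte comes first in memory.
So the memory order matches the most-significant-first order: 3E F7 F3 BE E9 E6.

3E F7 F3 BE E9 E6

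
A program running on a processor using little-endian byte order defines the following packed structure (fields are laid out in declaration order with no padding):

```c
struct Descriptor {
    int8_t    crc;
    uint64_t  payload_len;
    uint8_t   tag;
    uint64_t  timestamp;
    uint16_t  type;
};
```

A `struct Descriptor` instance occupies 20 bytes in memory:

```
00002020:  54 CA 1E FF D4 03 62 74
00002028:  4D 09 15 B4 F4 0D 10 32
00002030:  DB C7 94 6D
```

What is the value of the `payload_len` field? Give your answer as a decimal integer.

`payload_len` follows `crc` (1 byte), so it starts at byte offset 1 and occupies 8 bytes.
Bytes at offsets 1..8: CA 1E FF D4 03 62 74 4D.
In little-endian order the low byte comes first in memory.
Reassemble most-significant byte first: 4D 74 62 03 D4 FF 1E CA → 0x4D746203D4FF1ECA.
0x4D746203D4FF1ECA = 5581193606816800458.

5581193606816800458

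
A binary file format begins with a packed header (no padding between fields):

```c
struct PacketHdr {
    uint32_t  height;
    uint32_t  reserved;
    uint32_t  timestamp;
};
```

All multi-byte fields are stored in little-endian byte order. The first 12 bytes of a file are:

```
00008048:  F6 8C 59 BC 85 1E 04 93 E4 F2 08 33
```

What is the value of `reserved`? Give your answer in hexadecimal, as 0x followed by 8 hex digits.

`reserved` follows `height` (4 bytes), so it starts at byte offset 4 and occupies 4 bytes.
Bytes at offsets 4..7: 85 1E 04 93.
In little-endian order the low byte comes first in memory.
Reassemble most-significant byte first: 93 04 1E 85 → 0x93041E85.

0x93041E85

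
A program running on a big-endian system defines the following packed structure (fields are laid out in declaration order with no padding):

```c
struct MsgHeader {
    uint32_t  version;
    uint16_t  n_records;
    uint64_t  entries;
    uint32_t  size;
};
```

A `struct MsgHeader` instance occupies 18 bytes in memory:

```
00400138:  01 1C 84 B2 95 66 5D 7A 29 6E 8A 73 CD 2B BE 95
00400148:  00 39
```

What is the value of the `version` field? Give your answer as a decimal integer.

18646194

`version` is the first field, at byte offset 0, occupying 4 bytes.
Bytes at offsets 0..3: 01 1C 84 B2.
In big-endian order the high byte comes first in memory.
The bytes are already most-significant first: 0x011C84B2.
0x011C84B2 = 18646194.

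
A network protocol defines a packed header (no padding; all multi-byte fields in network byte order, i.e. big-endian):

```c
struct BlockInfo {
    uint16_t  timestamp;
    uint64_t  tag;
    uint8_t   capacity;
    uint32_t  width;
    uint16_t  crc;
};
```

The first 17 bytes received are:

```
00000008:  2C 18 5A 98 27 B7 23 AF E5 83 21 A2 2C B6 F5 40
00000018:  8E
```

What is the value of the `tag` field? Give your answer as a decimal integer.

`tag` follows `timestamp` (2 bytes), so it starts at byte offset 2 and occupies 8 bytes.
Bytes at offsets 2..9: 5A 98 27 B7 23 AF E5 83.
In big-endian order the high byte comes first in memory.
The bytes are already most-significant first: 0x5A9827B723AFE583.
0x5A9827B723AFE583 = 6528011327404762499.

6528011327404762499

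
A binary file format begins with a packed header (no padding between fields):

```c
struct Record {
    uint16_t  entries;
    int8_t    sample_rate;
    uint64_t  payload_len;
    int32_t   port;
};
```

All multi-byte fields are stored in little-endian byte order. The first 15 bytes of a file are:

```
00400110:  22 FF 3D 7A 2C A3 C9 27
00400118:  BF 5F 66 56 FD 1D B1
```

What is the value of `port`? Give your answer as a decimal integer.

`port` follows `entries` (2 B), `sample_rate` (1 B), `payload_len` (8 B), so it starts at offset 2 + 1 + 8 = 11 and occupies 4 bytes.
Bytes at offsets 11..14: 56 FD 1D B1.
In little-endian order the low byte comes first in memory.
Reassemble most-significant byte first: B1 1D FD 56 → 0xB11DFD56.
Top bit is set, so as a signed 32-bit value this is 0xB11DFD56 − 2^32 = -1323434666.

-1323434666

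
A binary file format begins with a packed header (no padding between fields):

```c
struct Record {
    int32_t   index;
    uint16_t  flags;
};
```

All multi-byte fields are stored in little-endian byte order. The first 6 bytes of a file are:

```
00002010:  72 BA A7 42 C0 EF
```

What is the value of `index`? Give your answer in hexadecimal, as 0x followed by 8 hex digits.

0x42A7BA72

`index` is the first field, at byte offset 0, occupying 4 bytes.
Bytes at offsets 0..3: 72 BA A7 42.
Little-endian: lowest address holds the least-significant byte.
Reassemble most-significant byte first: 42 A7 BA 72 → 0x42A7BA72.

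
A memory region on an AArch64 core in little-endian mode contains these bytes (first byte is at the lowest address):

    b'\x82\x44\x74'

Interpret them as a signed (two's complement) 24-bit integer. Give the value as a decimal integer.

7619714

Little-endian stores the least-significant byte at the lowest address.
Reassemble most-significant byte first: 74 44 82 → 0x744482.
0x744482 = 7619714.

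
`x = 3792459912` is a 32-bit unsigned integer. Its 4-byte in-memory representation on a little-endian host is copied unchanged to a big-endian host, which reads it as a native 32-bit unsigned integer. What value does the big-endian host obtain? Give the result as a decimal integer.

2287471842

3792459912 in 32-bit hexadecimal is 0xE20C5888.
Stored little-endian, the bytes at ascending addresses are 88 58 0C E2.
Read back as big-endian, the last byte is least significant, giving 0x88580CE2.
0x88580CE2 = 2287471842.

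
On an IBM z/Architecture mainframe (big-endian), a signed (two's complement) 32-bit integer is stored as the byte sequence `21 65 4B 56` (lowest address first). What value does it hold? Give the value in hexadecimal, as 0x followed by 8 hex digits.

Big-endian stores the most-significant byte at the lowest address.
The bytes are already most-significant first: 0x21654B56.

0x21654B56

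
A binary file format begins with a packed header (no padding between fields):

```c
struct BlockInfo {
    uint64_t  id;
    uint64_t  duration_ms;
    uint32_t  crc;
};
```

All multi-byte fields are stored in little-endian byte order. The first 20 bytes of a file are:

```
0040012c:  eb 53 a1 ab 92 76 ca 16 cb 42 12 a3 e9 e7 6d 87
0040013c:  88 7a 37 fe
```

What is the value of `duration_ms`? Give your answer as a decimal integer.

9758710958231012043

`duration_ms` follows `id` (8 bytes), so it starts at byte offset 8 and occupies 8 bytes.
Bytes at offsets 8..15: CB 42 12 A3 E9 E7 6D 87.
Little-endian: lowest address holds the least-significant byte.
Reassemble most-significant byte first: 87 6D E7 E9 A3 12 42 CB → 0x876DE7E9A31242CB.
0x876DE7E9A31242CB = 9758710958231012043.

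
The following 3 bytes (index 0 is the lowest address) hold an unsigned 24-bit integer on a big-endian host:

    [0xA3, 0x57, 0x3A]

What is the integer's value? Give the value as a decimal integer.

Big-endian stores the most-significant byte at the lowest address.
The bytes are already most-significant first: 0xA3573A.
0xA3573A = 10704698.

10704698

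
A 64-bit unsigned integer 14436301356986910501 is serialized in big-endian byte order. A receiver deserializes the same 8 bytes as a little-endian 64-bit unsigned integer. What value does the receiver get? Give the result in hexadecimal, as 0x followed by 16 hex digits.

14436301356986910501 in 64-bit hexadecimal is 0xC8580B98EDB1C725.
Stored big-endian, the bytes at ascending addresses are C8 58 0B 98 ED B1 C7 25.
Read back as little-endian, the first byte is least significant, giving 0x25C7B1ED980B58C8.

0x25C7B1ED980B58C8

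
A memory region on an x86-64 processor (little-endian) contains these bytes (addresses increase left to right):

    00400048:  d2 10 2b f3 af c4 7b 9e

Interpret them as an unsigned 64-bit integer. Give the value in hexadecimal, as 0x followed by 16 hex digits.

Little-endian: lowest address holds the least-significant byte.
Reassemble most-significant byte first: 9E 7B C4 AF F3 2B 10 D2 → 0x9E7BC4AFF32B10D2.

0x9E7BC4AFF32B10D2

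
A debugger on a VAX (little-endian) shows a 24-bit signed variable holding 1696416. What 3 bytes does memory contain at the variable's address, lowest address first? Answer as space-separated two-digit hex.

1696416 in hexadecimal, padded to 24 bits, is 0x19E2A0.
Split into bytes (most-significant first): 19 E2 A0.
In little-endian order the low byte comes first in memory.
So at ascending addresses the bytes are A0 E2 19.

A0 E2 19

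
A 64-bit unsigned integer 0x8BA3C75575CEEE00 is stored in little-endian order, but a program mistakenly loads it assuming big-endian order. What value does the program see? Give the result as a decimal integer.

67218047802778507

Stored little-endian, the bytes at ascending addresses are 00 EE CE 75 55 C7 A3 8B.
Read back as big-endian, the last byte is least significant, giving 0x00EECE7555C7A38B.
0x00EECE7555C7A38B = 67218047802778507.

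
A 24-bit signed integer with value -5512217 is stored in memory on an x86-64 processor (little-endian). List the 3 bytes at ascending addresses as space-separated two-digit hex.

E7 E3 AB

Two's complement of -5512217 in 24 bits: 5512217 = 0x541C19; invert → 0xABE3E6; add 1 → 0xABE3E7.
Split into bytes (most-significant first): AB E3 E7.
Little-endian: lowest address holds the least-significant byte.
So at ascending addresses the bytes are E7 E3 AB.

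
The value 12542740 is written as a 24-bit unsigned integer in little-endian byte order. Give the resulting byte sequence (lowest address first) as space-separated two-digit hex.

12542740 in hexadecimal, padded to 24 bits, is 0xBF6314.
Split into bytes (most-significant first): BF 63 14.
Little-endian: lowest address holds the least-significant byte.
So at ascending addresses the bytes are 14 63 BF.

14 63 BF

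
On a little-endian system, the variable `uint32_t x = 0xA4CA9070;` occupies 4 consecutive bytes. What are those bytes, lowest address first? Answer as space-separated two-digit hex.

70 90 CA A4

Split into bytes (most-significant first): A4 CA 90 70.
In little-endian order the low byte comes first in memory.
So at ascending addresses the bytes are 70 90 CA A4.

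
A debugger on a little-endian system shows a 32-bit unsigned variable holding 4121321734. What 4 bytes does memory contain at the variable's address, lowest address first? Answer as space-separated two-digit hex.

06 61 A6 F5

4121321734 in hexadecimal, padded to 32 bits, is 0xF5A66106.
Split into bytes (most-significant first): F5 A6 61 06.
Little-endian stores the least-significant byte at the lowest address.
So at ascending addresses the bytes are 06 61 A6 F5.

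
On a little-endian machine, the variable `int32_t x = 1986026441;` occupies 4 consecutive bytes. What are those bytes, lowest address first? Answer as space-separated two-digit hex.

1986026441 in hexadecimal, padded to 32 bits, is 0x76605BC9.
Split into bytes (most-significant first): 76 60 5B C9.
Little-endian: lowest address holds the least-significant byte.
So at ascending addresses the bytes are C9 5B 60 76.

C9 5B 60 76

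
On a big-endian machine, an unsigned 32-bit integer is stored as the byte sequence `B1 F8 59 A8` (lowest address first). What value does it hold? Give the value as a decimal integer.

2985843112

Big-endian stores the most-significant byte at the lowest address.
The bytes are already most-significant first: 0xB1F859A8.
0xB1F859A8 = 2985843112.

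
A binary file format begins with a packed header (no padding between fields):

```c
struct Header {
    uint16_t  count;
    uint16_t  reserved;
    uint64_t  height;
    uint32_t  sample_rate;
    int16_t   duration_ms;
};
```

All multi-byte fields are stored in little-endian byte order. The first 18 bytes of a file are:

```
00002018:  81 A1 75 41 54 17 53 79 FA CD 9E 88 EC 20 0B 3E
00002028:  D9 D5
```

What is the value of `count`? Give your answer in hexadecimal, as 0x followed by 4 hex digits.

`count` is the first field, at byte offset 0, occupying 2 bytes.
Bytes at offsets 0..1: 81 A1.
Little-endian stores the least-significant byte at the lowest address.
Reassemble most-significant byte first: A1 81 → 0xA181.

0xA181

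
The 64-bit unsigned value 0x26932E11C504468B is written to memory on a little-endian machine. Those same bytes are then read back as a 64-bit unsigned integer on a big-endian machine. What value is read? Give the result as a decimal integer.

Stored little-endian, the bytes at ascending addresses are 8B 46 04 C5 11 2E 93 26.
Read back as big-endian, the last byte is least significant, giving 0x8B4604C5112E9326.
0x8B4604C5112E9326 = 10035714064085062438.

10035714064085062438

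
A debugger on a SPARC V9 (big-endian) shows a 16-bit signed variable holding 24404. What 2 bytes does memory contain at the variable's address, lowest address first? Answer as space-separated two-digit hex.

24404 in hexadecimal, padded to 16 bits, is 0x5F54.
Split into bytes (most-significant first): 5F 54.
Big-endian stores the most-significant byte at the lowest address.
So the memory order matches the most-significant-first order: 5F 54.

5F 54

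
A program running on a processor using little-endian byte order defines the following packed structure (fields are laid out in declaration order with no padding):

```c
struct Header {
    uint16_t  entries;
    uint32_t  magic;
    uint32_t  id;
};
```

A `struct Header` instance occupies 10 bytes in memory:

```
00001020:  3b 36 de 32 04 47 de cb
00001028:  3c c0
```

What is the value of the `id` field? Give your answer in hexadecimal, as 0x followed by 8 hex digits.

0xC03CCBDE

`id` follows `entries` (2 B), `magic` (4 B), so it starts at offset 2 + 4 = 6 and occupies 4 bytes.
Bytes at offsets 6..9: DE CB 3C C0.
Little-endian stores the least-significant byte at the lowest address.
Reassemble most-significant byte first: C0 3C CB DE → 0xC03CCBDE.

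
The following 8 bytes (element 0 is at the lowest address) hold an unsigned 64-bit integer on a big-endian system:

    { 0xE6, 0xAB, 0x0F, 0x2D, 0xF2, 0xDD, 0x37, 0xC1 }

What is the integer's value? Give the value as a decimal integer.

16621395539763476417

Big-endian stores the most-significant byte at the lowest address.
The bytes are already most-significant first: 0xE6AB0F2DF2DD37C1.
0xE6AB0F2DF2DD37C1 = 16621395539763476417.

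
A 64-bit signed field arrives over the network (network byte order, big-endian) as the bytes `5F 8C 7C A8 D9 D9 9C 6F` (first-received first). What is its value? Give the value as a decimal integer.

In big-endian order the high byte comes first in memory.
The bytes are already most-significant first: 0x5F8C7CA8D9D99C6F.
0x5F8C7CA8D9D99C6F = 6885014994993912943.

6885014994993912943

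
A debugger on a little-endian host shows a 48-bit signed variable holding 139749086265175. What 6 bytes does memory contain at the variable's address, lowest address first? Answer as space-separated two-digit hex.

139749086265175 in hexadecimal, padded to 48 bits, is 0x7F19DEA4FF57.
Split into bytes (most-significant first): 7F 19 DE A4 FF 57.
Little-endian stores the least-significant byte at the lowest address.
So at ascending addresses the bytes are 57 FF A4 DE 19 7F.

57 FF A4 DE 19 7F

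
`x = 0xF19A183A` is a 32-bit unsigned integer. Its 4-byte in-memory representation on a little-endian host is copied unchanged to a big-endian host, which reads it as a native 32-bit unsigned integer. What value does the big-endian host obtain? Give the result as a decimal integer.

Stored little-endian, the bytes at ascending addresses are 3A 18 9A F1.
Read back as big-endian, the last byte is least significant, giving 0x3A189AF1.
0x3A189AF1 = 974691057.

974691057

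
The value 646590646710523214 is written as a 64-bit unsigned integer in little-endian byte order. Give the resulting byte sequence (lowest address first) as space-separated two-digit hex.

4E 55 45 74 C4 26 F9 08

646590646710523214 in hexadecimal, padded to 64 bits, is 0x08F926C47445554E.
Split into bytes (most-significant first): 08 F9 26 C4 74 45 55 4E.
In little-endian order the low byte comes first in memory.
So at ascending addresses the bytes are 4E 55 45 74 C4 26 F9 08.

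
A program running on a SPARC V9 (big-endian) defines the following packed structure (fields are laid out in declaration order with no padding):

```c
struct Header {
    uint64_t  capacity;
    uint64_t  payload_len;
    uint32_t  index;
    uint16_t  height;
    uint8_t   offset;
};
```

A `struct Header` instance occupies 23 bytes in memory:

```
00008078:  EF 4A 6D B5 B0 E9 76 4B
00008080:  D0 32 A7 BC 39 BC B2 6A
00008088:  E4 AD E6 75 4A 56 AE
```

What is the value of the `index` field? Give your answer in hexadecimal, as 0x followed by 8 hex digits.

0xE4ADE675

`index` follows `capacity` (8 B), `payload_len` (8 B), so it starts at offset 8 + 8 = 16 and occupies 4 bytes.
Bytes at offsets 16..19: E4 AD E6 75.
Big-endian: lowest address holds the most-significant byte.
The bytes are already most-significant first: 0xE4ADE675.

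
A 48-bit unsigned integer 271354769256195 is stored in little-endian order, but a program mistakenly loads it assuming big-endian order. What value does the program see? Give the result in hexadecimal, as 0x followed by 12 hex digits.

0x032FA1B4CBF6

271354769256195 in 48-bit hexadecimal is 0xF6CBB4A12F03.
Stored little-endian, the bytes at ascending addresses are 03 2F A1 B4 CB F6.
Read back as big-endian, the last byte is least significant, giving 0x032FA1B4CBF6.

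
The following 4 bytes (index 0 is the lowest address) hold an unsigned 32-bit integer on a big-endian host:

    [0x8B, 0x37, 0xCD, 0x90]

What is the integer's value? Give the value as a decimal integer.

Big-endian: lowest address holds the most-significant byte.
The bytes are already most-significant first: 0x8B37CD90.
0x8B37CD90 = 2335690128.

2335690128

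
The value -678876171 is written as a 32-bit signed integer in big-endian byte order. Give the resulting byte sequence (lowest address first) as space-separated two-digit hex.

D7 89 2B F5

Two's complement of -678876171 in 32 bits: 678876171 = 0x2876D40B; invert → 0xD7892BF4; add 1 → 0xD7892BF5.
Split into bytes (most-significant first): D7 89 2B F5.
In big-endian order the high byte comes first in memory.
So the memory order matches the most-significant-first order: D7 89 2B F5.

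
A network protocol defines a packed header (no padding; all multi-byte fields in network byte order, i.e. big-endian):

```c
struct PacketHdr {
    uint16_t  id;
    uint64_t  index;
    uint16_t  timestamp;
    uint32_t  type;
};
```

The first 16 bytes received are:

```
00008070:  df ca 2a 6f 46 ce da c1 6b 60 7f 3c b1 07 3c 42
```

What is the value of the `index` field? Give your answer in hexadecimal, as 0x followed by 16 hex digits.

`index` follows `id` (2 bytes), so it starts at byte offset 2 and occupies 8 bytes.
Bytes at offsets 2..9: 2A 6F 46 CE DA C1 6B 60.
Big-endian stores the most-significant byte at the lowest address.
The bytes are already most-significant first: 0x2A6F46CEDAC16B60.

0x2A6F46CEDAC16B60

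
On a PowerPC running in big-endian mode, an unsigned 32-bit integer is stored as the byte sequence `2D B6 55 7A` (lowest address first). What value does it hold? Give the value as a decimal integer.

766924154

Big-endian: lowest address holds the most-significant byte.
The bytes are already most-significant first: 0x2DB6557A.
0x2DB6557A = 766924154.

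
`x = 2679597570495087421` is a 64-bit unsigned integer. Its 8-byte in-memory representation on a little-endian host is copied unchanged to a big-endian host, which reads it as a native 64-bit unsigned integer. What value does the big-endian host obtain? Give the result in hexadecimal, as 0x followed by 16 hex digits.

2679597570495087421 in 64-bit hexadecimal is 0x252FD7CB125C033D.
Stored little-endian, the bytes at ascending addresses are 3D 03 5C 12 CB D7 2F 25.
Read back as big-endian, the last byte is least significant, giving 0x3D035C12CBD72F25.

0x3D035C12CBD72F25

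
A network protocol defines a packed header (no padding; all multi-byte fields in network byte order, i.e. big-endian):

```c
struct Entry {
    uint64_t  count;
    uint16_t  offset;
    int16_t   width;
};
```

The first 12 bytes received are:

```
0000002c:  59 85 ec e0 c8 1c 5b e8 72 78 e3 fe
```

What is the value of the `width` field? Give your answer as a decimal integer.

-7170

`width` follows `count` (8 B), `offset` (2 B), so it starts at offset 8 + 2 = 10 and occupies 2 bytes.
Bytes at offsets 10..11: E3 FE.
Big-endian stores the most-significant byte at the lowest address.
The bytes are already most-significant first: 0xE3FE.
Top bit is set, so as a signed 16-bit value this is 0xE3FE − 2^16 = -7170.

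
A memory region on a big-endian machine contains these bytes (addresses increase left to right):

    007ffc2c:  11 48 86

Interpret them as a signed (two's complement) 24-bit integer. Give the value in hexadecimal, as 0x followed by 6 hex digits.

Big-endian stores the most-significant byte at the lowest address.
The bytes are already most-significant first: 0x114886.

0x114886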